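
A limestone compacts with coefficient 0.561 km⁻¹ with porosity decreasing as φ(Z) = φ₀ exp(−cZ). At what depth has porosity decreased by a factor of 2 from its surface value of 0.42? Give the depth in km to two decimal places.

φ/φ₀ = 1/2 ⇒ exp(−c·Z) = 1/2 ⇒ Z = ln(2) / c
Z = 0.6931 / 0.561 = 1.236 km

1.24 km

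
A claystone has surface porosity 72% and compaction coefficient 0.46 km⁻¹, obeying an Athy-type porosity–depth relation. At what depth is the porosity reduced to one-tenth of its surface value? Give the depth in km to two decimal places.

5.01 km

φ/φ₀ = 1/10 ⇒ exp(−c·z) = 1/10 ⇒ z = ln(10) / c
z = 2.3026 / 0.46 = 5.006 km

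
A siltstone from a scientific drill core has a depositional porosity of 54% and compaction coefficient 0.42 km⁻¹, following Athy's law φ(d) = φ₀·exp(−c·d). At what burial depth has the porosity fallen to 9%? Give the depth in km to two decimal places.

4.27 km

Invert Athy's law: d = ln(φ₀/φ) / c
d = ln(0.54/0.09) / 0.42 = ln(6) / 0.42 = 1.7918 / 0.42 = 4.266 km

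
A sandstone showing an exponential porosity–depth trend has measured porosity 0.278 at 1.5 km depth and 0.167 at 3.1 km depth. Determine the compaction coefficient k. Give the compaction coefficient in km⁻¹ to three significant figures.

Athy: φ(Z) = φ₀ e^(−kZ) ⇒ φ₁/φ₂ = e^{k(Z₂−Z₁)} ⇒ k = ln(φ₁/φ₂)/(Z₂−Z₁)
k = ln(0.278/0.167) / (3.1 − 1.5) = ln(1.665) / 1.6 = 0.5096 / 1.6 = 0.3185 km⁻¹

0.319 km⁻¹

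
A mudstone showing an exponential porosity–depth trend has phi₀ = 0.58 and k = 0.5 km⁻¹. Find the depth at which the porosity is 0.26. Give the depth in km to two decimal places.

Invert Athy's law: Z = ln(phi₀/phi) / k
Z = ln(0.58/0.26) / 0.5 = ln(2.231) / 0.5 = 0.8023 / 0.5 = 1.605 km

1.60 km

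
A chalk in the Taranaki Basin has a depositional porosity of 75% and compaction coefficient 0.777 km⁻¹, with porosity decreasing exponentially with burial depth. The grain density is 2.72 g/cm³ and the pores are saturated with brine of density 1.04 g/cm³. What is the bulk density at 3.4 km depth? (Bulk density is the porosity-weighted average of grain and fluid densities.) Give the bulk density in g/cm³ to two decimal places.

2.63 g/cm³

Porosity at depth: phi = 0.75·exp(−0.777×3.4) = 0.75×0.0712 = 0.0534
Bulk density: ρ_b = (1−phi)ρ_g + phi·ρ_f = 0.9466×2.72 + 0.0534×1.04
       = 2.575 + 0.056 = 2.630 g/cm³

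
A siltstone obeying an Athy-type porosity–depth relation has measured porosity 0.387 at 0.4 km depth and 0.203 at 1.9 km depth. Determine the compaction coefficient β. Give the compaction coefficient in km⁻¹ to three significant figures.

Athy: phi(d) = phi₀ e^(−βd) ⇒ phi₁/phi₂ = e^{β(d₂−d₁)} ⇒ β = ln(phi₁/phi₂)/(d₂−d₁)
β = ln(0.387/0.203) / (1.9 − 0.4) = ln(1.906) / 1.5 = 0.6452 / 1.5 = 0.4301 km⁻¹

0.430 km⁻¹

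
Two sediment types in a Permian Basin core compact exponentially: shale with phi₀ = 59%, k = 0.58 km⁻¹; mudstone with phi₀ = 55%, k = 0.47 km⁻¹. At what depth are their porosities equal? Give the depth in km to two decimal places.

0.64 km

Set phi₀ₐ e^(−kₐZ) = phi₀ᵦ e^(−kᵦZ) ⇒ ln(phi₀ₐ/phi₀ᵦ) = (kₐ − kᵦ)·Z
Z = ln(0.59/0.55) / (0.58 − 0.47) = 0.0702 / 0.11 = 0.638 km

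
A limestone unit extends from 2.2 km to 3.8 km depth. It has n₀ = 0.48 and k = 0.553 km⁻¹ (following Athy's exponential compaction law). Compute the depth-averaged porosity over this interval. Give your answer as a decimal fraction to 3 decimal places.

0.094

⟨n⟩ = (1/(Z₂−Z₁)) ∫ n₀ e^(−kZ) dZ = n₀·(e^(−k·Z₁) − e^(−k·Z₂)) / (k·(Z₂−Z₁))
e^(−0.553×2.2) = 0.2962; e^(−0.553×3.8) = 0.1223
⟨n⟩ = 0.48 × (0.2962 − 0.1223) / (0.553 × 1.6) = 0.48 × 0.1966 = 0.0944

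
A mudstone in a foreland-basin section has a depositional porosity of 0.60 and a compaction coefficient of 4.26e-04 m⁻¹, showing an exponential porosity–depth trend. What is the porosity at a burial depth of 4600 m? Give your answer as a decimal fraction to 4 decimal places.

0.0845

Working in km (1 km = 1000 m; c in km⁻¹ = c in m⁻¹ × 1000):
φ = φ₀·exp(−c·Z) = 0.6 × exp(−0.426 × 4.6) = 0.6 × exp(−1.96)
  = 0.6 × 0.1409 = 0.0845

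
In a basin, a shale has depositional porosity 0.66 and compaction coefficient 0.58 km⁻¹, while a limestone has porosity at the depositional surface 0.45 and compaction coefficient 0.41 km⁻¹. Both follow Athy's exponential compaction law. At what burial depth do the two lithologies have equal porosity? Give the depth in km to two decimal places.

2.25 km

Set φ₀ₐ e^(−cₐd) = φ₀ᵦ e^(−cᵦd) ⇒ ln(φ₀ₐ/φ₀ᵦ) = (cₐ − cᵦ)·d
d = ln(0.66/0.45) / (0.58 − 0.41) = 0.3830 / 0.17 = 2.253 km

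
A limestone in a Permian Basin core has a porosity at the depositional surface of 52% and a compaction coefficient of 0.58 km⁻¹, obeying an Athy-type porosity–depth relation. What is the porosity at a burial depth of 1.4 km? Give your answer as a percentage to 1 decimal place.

φ = φ₀·exp(−c·z) = 0.52 × exp(−0.58 × 1.4) = 0.52 × exp(−0.812)
  = 0.52 × 0.4440 = 0.2309

23.1%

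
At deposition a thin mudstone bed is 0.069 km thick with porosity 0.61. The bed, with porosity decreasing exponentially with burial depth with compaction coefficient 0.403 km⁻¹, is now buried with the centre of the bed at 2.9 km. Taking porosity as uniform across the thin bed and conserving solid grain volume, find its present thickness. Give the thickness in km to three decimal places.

0.033 km

Porosity at 2.9 km: phi = 0.61·exp(−0.403×2.9) = 0.1896
Solid-volume conservation: h(1−phi) = h₀(1−phi₀) ⇒ h = h₀·(1−phi₀)/(1−phi)
h = 0.069 × (1 − 0.61)/(1 − 0.1896) = 0.069 × 0.4812 = 0.0332 km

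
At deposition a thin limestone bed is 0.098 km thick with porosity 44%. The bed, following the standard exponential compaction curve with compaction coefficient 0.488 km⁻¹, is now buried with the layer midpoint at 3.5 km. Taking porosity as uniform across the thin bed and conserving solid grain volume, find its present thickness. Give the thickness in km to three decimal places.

Porosity at 3.5 km: phi = 0.44·exp(−0.488×3.5) = 0.0797
Solid-volume conservation: h(1−phi) = h₀(1−phi₀) ⇒ h = h₀·(1−phi₀)/(1−phi)
h = 0.098 × (1 − 0.44)/(1 − 0.0797) = 0.098 × 0.6085 = 0.0596 km

0.060 km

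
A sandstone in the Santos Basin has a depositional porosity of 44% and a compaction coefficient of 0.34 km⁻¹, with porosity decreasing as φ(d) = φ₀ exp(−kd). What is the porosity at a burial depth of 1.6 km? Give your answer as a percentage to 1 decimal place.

25.5%

φ = φ₀·exp(−k·d) = 0.44 × exp(−0.34 × 1.6) = 0.44 × exp(−0.544)
  = 0.44 × 0.5804 = 0.2554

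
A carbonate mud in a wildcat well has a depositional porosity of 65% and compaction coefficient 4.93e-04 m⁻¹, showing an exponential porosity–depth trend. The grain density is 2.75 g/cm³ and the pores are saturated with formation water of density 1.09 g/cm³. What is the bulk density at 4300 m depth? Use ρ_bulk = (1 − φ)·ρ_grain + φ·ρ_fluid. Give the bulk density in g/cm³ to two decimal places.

Working in km (1 km = 1000 m; k in km⁻¹ = k in m⁻¹ × 1000):
Porosity at depth: n = 0.65·exp(−0.493×4.3) = 0.65×0.1200 = 0.0780
Bulk density: ρ_b = (1−n)ρ_g + n·ρ_f = 0.9220×2.75 + 0.0780×1.09
       = 2.535 + 0.085 = 2.620 g/cm³

2.62 g/cm³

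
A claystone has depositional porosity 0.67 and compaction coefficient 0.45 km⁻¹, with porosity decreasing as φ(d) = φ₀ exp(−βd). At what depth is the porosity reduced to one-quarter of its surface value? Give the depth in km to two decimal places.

3.08 km

φ/φ₀ = 1/4 ⇒ exp(−β·d) = 1/4 ⇒ d = ln(4) / β
d = 1.3863 / 0.45 = 3.081 km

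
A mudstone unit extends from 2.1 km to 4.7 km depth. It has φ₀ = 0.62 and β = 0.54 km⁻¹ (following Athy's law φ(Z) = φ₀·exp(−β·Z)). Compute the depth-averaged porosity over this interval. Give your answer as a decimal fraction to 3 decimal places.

0.107

⟨φ⟩ = (1/(Z₂−Z₁)) ∫ φ₀ e^(−βZ) dZ = φ₀·(e^(−β·Z₁) − e^(−β·Z₂)) / (β·(Z₂−Z₁))
e^(−0.54×2.1) = 0.3217; e^(−0.54×4.7) = 0.0790
⟨φ⟩ = 0.62 × (0.3217 − 0.0790) / (0.54 × 2.6) = 0.62 × 0.1729 = 0.1072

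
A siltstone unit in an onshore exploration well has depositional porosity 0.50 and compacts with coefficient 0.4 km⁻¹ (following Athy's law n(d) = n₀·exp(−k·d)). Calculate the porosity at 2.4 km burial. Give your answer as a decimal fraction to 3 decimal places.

n = n₀·exp(−k·d) = 0.5 × exp(−0.4 × 2.4) = 0.5 × exp(−0.96)
  = 0.5 × 0.3829 = 0.1914

0.191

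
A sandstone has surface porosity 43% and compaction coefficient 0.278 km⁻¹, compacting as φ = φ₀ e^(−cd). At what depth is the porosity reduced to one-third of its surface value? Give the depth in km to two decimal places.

φ/φ₀ = 1/3 ⇒ exp(−c·d) = 1/3 ⇒ d = ln(3) / c
d = 1.0986 / 0.278 = 3.952 km

3.95 km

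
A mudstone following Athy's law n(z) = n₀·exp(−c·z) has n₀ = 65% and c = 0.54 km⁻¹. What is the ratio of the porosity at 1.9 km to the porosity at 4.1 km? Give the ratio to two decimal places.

n(z₁)/n(z₂) = e^(−c·z₁)/e^(−c·z₂) = e^{c(z₂−z₁)}
= exp(0.54 × 2.2) = exp(1.188) = 3.2805

3.28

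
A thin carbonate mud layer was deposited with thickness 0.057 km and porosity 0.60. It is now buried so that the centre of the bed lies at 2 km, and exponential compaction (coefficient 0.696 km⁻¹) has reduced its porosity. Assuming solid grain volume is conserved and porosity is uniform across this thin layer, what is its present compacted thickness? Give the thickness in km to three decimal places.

Porosity at 2 km: n = 0.6·exp(−0.696×2) = 0.1491
Solid-volume conservation: h(1−n) = h₀(1−n₀) ⇒ h = h₀·(1−n₀)/(1−n)
h = 0.057 × (1 − 0.6)/(1 − 0.1491) = 0.057 × 0.4701 = 0.0268 km

0.027 km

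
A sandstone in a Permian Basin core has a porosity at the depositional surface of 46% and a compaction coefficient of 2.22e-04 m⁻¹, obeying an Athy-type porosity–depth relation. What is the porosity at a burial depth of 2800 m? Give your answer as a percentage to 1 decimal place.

Working in km (1 km = 1000 m; k in km⁻¹ = k in m⁻¹ × 1000):
n = n₀·exp(−k·Z) = 0.46 × exp(−0.222 × 2.8) = 0.46 × exp(−0.6216)
  = 0.46 × 0.5371 = 0.2471

24.7%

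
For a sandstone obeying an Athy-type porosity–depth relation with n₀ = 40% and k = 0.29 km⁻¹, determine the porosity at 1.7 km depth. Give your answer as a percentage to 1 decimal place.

n = n₀·exp(−k·z) = 0.4 × exp(−0.29 × 1.7) = 0.4 × exp(−0.493)
  = 0.4 × 0.6108 = 0.2443

24.4%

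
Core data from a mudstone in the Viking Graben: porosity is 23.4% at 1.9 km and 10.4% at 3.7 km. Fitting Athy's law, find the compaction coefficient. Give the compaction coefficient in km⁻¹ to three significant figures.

Athy: n(z) = n₀ e^(−βz) ⇒ n₁/n₂ = e^{β(z₂−z₁)} ⇒ β = ln(n₁/n₂)/(z₂−z₁)
β = ln(0.234/0.104) / (3.7 − 1.9) = ln(2.25) / 1.8 = 0.8109 / 1.8 = 0.4505 km⁻¹

0.451 km⁻¹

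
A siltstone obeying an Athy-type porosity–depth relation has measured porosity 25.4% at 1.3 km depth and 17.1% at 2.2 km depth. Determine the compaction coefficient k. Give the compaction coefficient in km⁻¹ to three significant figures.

0.440 km⁻¹

Athy: phi(Z) = phi₀ e^(−kZ) ⇒ phi₁/phi₂ = e^{k(Z₂−Z₁)} ⇒ k = ln(phi₁/phi₂)/(Z₂−Z₁)
k = ln(0.254/0.171) / (2.2 − 1.3) = ln(1.485) / 0.9 = 0.3957 / 0.9 = 0.4396 km⁻¹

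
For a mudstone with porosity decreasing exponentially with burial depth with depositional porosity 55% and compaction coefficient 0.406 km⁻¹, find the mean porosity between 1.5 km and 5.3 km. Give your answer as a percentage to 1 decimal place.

15.2%

⟨phi⟩ = (1/(z₂−z₁)) ∫ phi₀ e^(−cz) dz = phi₀·(e^(−c·z₁) − e^(−c·z₂)) / (c·(z₂−z₁))
e^(−0.406×1.5) = 0.5439; e^(−0.406×5.3) = 0.1163
⟨phi⟩ = 0.55 × (0.5439 − 0.1163) / (0.406 × 3.8) = 0.55 × 0.2772 = 0.1524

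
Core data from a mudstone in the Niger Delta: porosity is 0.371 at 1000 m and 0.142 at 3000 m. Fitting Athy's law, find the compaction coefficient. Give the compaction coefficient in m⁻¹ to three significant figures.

Working in km (1 km = 1000 m; β in km⁻¹ = β in m⁻¹ × 1000):
Athy: φ(z) = φ₀ e^(−βz) ⇒ φ₁/φ₂ = e^{β(z₂−z₁)} ⇒ β = ln(φ₁/φ₂)/(z₂−z₁)
β = ln(0.371/0.142) / (3 − 1) = ln(2.613) / 2 = 0.9604 / 2 = 0.4802 km⁻¹

0.000480 m⁻¹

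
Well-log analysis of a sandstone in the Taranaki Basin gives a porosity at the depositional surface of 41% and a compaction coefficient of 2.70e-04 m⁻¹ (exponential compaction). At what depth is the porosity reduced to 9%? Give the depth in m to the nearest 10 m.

5620 m

Working in km (1 km = 1000 m; k in km⁻¹ = k in m⁻¹ × 1000):
Invert Athy's law: d = ln(φ₀/φ) / k
d = ln(0.41/0.09) / 0.27 = ln(4.556) / 0.27 = 1.5163 / 0.27 = 5.616 km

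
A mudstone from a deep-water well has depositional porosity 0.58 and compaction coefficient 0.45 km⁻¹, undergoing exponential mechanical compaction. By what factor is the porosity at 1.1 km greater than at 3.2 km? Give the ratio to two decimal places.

2.57

phi(Z₁)/phi(Z₂) = e^(−β·Z₁)/e^(−β·Z₂) = e^{β(Z₂−Z₁)}
= exp(0.45 × 2.1) = exp(0.945) = 2.5728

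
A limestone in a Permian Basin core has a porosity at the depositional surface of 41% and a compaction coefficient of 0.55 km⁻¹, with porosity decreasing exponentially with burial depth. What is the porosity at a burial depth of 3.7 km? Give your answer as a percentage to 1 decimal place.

phi = phi₀·exp(−k·d) = 0.41 × exp(−0.55 × 3.7) = 0.41 × exp(−2.035)
  = 0.41 × 0.1307 = 0.0536

5.4%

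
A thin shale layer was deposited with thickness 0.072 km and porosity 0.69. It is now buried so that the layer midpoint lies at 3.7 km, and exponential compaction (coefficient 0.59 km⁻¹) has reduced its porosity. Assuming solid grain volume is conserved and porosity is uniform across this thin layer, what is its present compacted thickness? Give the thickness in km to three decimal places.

0.024 km

Porosity at 3.7 km: n = 0.69·exp(−0.59×3.7) = 0.0778
Solid-volume conservation: h(1−n) = h₀(1−n₀) ⇒ h = h₀·(1−n₀)/(1−n)
h = 0.072 × (1 − 0.69)/(1 − 0.0778) = 0.072 × 0.3361 = 0.0242 km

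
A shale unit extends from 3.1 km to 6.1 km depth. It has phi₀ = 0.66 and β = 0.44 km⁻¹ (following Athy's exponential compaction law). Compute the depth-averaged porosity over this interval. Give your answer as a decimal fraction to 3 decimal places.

0.094

⟨phi⟩ = (1/(Z₂−Z₁)) ∫ phi₀ e^(−βZ) dZ = phi₀·(e^(−β·Z₁) − e^(−β·Z₂)) / (β·(Z₂−Z₁))
e^(−0.44×3.1) = 0.2556; e^(−0.44×6.1) = 0.0683
⟨phi⟩ = 0.66 × (0.2556 − 0.0683) / (0.44 × 3) = 0.66 × 0.1419 = 0.0937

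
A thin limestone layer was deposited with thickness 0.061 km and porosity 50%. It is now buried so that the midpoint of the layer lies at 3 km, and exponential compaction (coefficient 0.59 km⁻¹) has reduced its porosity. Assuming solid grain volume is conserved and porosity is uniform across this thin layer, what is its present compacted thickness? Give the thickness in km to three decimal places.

Porosity at 3 km: n = 0.5·exp(−0.59×3) = 0.0852
Solid-volume conservation: h(1−n) = h₀(1−n₀) ⇒ h = h₀·(1−n₀)/(1−n)
h = 0.061 × (1 − 0.5)/(1 − 0.0852) = 0.061 × 0.5465 = 0.0333 km

0.033 km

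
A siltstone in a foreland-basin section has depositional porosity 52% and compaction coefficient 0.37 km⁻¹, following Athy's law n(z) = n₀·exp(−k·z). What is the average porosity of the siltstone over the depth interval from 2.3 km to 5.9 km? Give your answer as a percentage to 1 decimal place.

12.3%

⟨n⟩ = (1/(z₂−z₁)) ∫ n₀ e^(−kz) dz = n₀·(e^(−k·z₁) − e^(−k·z₂)) / (k·(z₂−z₁))
e^(−0.37×2.3) = 0.4270; e^(−0.37×5.9) = 0.1127
⟨n⟩ = 0.52 × (0.4270 − 0.1127) / (0.37 × 3.6) = 0.52 × 0.2359 = 0.1227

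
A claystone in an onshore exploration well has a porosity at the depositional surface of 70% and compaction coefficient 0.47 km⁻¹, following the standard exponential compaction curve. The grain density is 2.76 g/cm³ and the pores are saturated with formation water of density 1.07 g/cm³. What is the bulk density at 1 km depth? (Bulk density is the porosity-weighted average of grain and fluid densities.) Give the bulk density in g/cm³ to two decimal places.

Porosity at depth: n = 0.7·exp(−0.47×1) = 0.7×0.6250 = 0.4375
Bulk density: ρ_b = (1−n)ρ_g + n·ρ_f = 0.5625×2.76 + 0.4375×1.07
       = 1.552 + 0.468 = 2.021 g/cm³

2.02 g/cm³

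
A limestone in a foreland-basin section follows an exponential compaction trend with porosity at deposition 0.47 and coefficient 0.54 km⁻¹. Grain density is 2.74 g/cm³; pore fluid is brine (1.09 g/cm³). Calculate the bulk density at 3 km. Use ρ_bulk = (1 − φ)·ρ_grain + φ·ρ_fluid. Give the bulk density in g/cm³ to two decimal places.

2.59 g/cm³

Porosity at depth: φ = 0.47·exp(−0.54×3) = 0.47×0.1979 = 0.0930
Bulk density: ρ_b = (1−φ)ρ_g + φ·ρ_f = 0.9070×2.74 + 0.0930×1.09
       = 2.485 + 0.101 = 2.587 g/cm³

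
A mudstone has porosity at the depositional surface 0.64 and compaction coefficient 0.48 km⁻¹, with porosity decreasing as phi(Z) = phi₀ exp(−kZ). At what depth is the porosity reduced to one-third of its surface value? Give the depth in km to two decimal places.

2.29 km

phi/phi₀ = 1/3 ⇒ exp(−k·Z) = 1/3 ⇒ Z = ln(3) / k
Z = 1.0986 / 0.48 = 2.289 km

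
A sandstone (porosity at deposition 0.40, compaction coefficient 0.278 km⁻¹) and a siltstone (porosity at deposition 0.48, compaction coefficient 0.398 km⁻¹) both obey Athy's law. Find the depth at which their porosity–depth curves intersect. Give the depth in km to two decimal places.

Set n₀ₐ e^(−βₐz) = n₀ᵦ e^(−βᵦz) ⇒ ln(n₀ₐ/n₀ᵦ) = (βₐ − βᵦ)·z
z = ln(0.4/0.48) / (0.278 − 0.398) = -0.1823 / -0.12 = 1.519 km

1.52 km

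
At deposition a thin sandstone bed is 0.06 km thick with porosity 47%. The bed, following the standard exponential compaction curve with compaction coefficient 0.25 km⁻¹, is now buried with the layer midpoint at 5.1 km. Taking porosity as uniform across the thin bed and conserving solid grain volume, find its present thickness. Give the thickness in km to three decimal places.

0.037 km

Porosity at 5.1 km: n = 0.47·exp(−0.25×5.1) = 0.1313
Solid-volume conservation: h(1−n) = h₀(1−n₀) ⇒ h = h₀·(1−n₀)/(1−n)
h = 0.06 × (1 − 0.47)/(1 − 0.1313) = 0.06 × 0.6101 = 0.0366 km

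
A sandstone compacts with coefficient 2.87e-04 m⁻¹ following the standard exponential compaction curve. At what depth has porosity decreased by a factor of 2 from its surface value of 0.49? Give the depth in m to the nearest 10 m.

Working in km (1 km = 1000 m; k in km⁻¹ = k in m⁻¹ × 1000):
phi/phi₀ = 1/2 ⇒ exp(−k·Z) = 1/2 ⇒ Z = ln(2) / k
Z = 0.6931 / 0.287 = 2.415 km

2420 m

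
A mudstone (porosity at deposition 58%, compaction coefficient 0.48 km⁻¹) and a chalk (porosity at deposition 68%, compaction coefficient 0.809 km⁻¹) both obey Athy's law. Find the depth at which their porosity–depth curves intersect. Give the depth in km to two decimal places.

0.48 km

Set phi₀ₐ e^(−kₐd) = phi₀ᵦ e^(−kᵦd) ⇒ ln(phi₀ₐ/phi₀ᵦ) = (kₐ − kᵦ)·d
d = ln(0.58/0.68) / (0.48 − 0.809) = -0.1591 / -0.329 = 0.483 km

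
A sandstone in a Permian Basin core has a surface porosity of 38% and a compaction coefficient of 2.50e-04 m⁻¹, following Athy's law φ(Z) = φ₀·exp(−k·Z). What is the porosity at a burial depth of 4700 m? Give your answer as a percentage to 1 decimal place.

Working in km (1 km = 1000 m; k in km⁻¹ = k in m⁻¹ × 1000):
φ = φ₀·exp(−k·Z) = 0.38 × exp(−0.25 × 4.7) = 0.38 × exp(−1.175)
  = 0.38 × 0.3088 = 0.1174

11.7%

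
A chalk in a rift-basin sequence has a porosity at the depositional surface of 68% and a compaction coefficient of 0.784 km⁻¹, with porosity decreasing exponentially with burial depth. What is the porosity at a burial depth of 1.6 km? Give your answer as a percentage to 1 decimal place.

phi = phi₀·exp(−c·d) = 0.68 × exp(−0.784 × 1.6) = 0.68 × exp(−1.254)
  = 0.68 × 0.2852 = 0.1940

19.4%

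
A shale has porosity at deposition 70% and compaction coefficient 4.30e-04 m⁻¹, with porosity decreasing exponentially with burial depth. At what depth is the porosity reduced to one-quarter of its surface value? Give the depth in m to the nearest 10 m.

3220 m

Working in km (1 km = 1000 m; k in km⁻¹ = k in m⁻¹ × 1000):
n/n₀ = 1/4 ⇒ exp(−k·z) = 1/4 ⇒ z = ln(4) / k
z = 1.3863 / 0.43 = 3.224 km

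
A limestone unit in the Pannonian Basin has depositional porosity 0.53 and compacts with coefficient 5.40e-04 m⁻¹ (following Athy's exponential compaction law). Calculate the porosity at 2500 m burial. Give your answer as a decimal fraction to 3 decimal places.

0.137

Working in km (1 km = 1000 m; c in km⁻¹ = c in m⁻¹ × 1000):
φ = φ₀·exp(−c·d) = 0.53 × exp(−0.54 × 2.5) = 0.53 × exp(−1.35)
  = 0.53 × 0.2592 = 0.1374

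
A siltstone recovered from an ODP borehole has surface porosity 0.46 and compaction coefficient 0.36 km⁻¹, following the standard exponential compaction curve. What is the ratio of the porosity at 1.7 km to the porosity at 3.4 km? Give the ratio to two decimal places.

phi(d₁)/phi(d₂) = e^(−β·d₁)/e^(−β·d₂) = e^{β(d₂−d₁)}
= exp(0.36 × 1.7) = exp(0.612) = 1.8441

1.84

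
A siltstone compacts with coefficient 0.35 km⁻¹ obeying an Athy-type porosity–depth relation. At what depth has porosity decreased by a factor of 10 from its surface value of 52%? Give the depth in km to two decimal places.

φ/φ₀ = 1/10 ⇒ exp(−k·Z) = 1/10 ⇒ Z = ln(10) / k
Z = 2.3026 / 0.35 = 6.579 km

6.58 km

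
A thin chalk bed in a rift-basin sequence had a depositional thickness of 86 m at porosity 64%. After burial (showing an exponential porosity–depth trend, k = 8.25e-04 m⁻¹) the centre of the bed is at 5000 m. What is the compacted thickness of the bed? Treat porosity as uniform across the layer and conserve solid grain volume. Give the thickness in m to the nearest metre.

31 m

Working in km (1 km = 1000 m; k in km⁻¹ = k in m⁻¹ × 1000):
Porosity at 5 km: phi = 0.64·exp(−0.825×5) = 0.0103
Solid-volume conservation: h(1−phi) = h₀(1−phi₀) ⇒ h = h₀·(1−phi₀)/(1−phi)
h = 0.086 × (1 − 0.64)/(1 − 0.0103) = 0.086 × 0.3638 = 0.0313 km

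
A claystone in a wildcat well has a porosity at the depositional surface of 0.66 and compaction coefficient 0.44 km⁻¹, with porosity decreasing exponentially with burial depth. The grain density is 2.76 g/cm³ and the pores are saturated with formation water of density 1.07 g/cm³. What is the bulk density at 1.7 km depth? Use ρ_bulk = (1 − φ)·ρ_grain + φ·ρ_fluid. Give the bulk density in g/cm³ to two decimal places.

2.23 g/cm³

Porosity at depth: phi = 0.66·exp(−0.44×1.7) = 0.66×0.4733 = 0.3124
Bulk density: ρ_b = (1−phi)ρ_g + phi·ρ_f = 0.6876×2.76 + 0.3124×1.07
       = 1.898 + 0.334 = 2.232 g/cm³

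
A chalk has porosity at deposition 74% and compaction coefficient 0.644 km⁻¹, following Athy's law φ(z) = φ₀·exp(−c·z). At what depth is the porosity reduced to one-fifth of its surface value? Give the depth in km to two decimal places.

φ/φ₀ = 1/5 ⇒ exp(−c·z) = 1/5 ⇒ z = ln(5) / c
z = 1.6094 / 0.644 = 2.499 km

2.50 km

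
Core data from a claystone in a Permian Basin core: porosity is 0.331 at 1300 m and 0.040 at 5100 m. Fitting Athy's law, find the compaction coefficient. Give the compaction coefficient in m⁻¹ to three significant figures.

Working in km (1 km = 1000 m; β in km⁻¹ = β in m⁻¹ × 1000):
Athy: phi(Z) = phi₀ e^(−βZ) ⇒ phi₁/phi₂ = e^{β(Z₂−Z₁)} ⇒ β = ln(phi₁/phi₂)/(Z₂−Z₁)
β = ln(0.331/0.04) / (5.1 − 1.3) = ln(8.275) / 3.8 = 2.1132 / 3.8 = 0.5561 km⁻¹

0.000556 m⁻¹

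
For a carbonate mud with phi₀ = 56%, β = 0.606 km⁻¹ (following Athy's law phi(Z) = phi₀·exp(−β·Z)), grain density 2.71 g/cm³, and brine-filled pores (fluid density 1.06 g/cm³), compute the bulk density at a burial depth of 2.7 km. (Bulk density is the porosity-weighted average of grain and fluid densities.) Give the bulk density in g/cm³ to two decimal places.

Porosity at depth: phi = 0.56·exp(−0.606×2.7) = 0.56×0.1947 = 0.1090
Bulk density: ρ_b = (1−phi)ρ_g + phi·ρ_f = 0.8910×2.71 + 0.1090×1.06
       = 2.414 + 0.116 = 2.530 g/cm³

2.53 g/cm³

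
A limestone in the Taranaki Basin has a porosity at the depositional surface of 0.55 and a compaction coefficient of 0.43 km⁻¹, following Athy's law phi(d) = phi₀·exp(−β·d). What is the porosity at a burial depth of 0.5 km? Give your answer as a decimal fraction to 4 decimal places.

phi = phi₀·exp(−β·d) = 0.55 × exp(−0.43 × 0.5) = 0.55 × exp(−0.215)
  = 0.55 × 0.8065 = 0.4436

0.4436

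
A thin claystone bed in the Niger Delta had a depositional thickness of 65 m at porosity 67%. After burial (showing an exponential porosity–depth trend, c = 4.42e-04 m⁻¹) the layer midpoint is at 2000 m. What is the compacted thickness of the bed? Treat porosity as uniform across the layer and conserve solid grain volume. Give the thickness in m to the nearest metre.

30 m

Working in km (1 km = 1000 m; c in km⁻¹ = c in m⁻¹ × 1000):
Porosity at 2 km: phi = 0.67·exp(−0.442×2) = 0.2768
Solid-volume conservation: h(1−phi) = h₀(1−phi₀) ⇒ h = h₀·(1−phi₀)/(1−phi)
h = 0.065 × (1 − 0.67)/(1 − 0.2768) = 0.065 × 0.4563 = 0.0297 km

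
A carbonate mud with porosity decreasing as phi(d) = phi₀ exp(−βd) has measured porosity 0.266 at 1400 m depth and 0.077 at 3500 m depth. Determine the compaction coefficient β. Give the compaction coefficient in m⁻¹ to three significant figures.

Working in km (1 km = 1000 m; β in km⁻¹ = β in m⁻¹ × 1000):
Athy: phi(d) = phi₀ e^(−βd) ⇒ phi₁/phi₂ = e^{β(d₂−d₁)} ⇒ β = ln(phi₁/phi₂)/(d₂−d₁)
β = ln(0.266/0.077) / (3.5 − 1.4) = ln(3.455) / 2.1 = 1.2397 / 2.1 = 0.5903 km⁻¹

0.000590 m⁻¹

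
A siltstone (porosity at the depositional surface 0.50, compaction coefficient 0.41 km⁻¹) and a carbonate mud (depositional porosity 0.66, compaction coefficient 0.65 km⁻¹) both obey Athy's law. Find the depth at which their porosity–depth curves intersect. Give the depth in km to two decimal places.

Set phi₀ₐ e^(−cₐZ) = phi₀ᵦ e^(−cᵦZ) ⇒ ln(phi₀ₐ/phi₀ᵦ) = (cₐ − cᵦ)·Z
Z = ln(0.5/0.66) / (0.41 − 0.65) = -0.2776 / -0.24 = 1.157 km

1.16 km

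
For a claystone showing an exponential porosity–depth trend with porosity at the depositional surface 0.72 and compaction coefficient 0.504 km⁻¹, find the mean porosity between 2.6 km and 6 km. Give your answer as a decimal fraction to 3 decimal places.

0.093

⟨n⟩ = (1/(Z₂−Z₁)) ∫ n₀ e^(−βZ) dZ = n₀·(e^(−β·Z₁) − e^(−β·Z₂)) / (β·(Z₂−Z₁))
e^(−0.504×2.6) = 0.2697; e^(−0.504×6) = 0.0486
⟨n⟩ = 0.72 × (0.2697 − 0.0486) / (0.504 × 3.4) = 0.72 × 0.1290 = 0.0929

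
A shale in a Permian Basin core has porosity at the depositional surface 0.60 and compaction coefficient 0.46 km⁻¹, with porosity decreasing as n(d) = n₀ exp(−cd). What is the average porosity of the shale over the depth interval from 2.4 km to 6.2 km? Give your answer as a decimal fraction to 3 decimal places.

⟨n⟩ = (1/(d₂−d₁)) ∫ n₀ e^(−cd) dd = n₀·(e^(−c·d₁) − e^(−c·d₂)) / (c·(d₂−d₁))
e^(−0.46×2.4) = 0.3315; e^(−0.46×6.2) = 0.0577
⟨n⟩ = 0.6 × (0.3315 − 0.0577) / (0.46 × 3.8) = 0.6 × 0.1566 = 0.0940

0.094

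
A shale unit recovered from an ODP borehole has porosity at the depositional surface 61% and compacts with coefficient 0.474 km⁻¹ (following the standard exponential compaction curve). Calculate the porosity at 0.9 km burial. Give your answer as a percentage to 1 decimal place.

phi = phi₀·exp(−c·Z) = 0.61 × exp(−0.474 × 0.9) = 0.61 × exp(−0.4266)
  = 0.61 × 0.6527 = 0.3982

39.8%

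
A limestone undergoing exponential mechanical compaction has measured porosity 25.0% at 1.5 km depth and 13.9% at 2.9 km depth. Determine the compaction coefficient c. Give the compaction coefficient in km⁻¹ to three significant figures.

0.419 km⁻¹

Athy: phi(Z) = phi₀ e^(−cZ) ⇒ phi₁/phi₂ = e^{c(Z₂−Z₁)} ⇒ c = ln(phi₁/phi₂)/(Z₂−Z₁)
c = ln(0.25/0.139) / (2.9 − 1.5) = ln(1.799) / 1.4 = 0.5870 / 1.4 = 0.4193 km⁻¹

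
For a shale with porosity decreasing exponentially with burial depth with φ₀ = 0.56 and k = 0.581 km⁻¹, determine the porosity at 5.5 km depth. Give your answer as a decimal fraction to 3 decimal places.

φ = φ₀·exp(−k·z) = 0.56 × exp(−0.581 × 5.5) = 0.56 × exp(−3.196)
  = 0.56 × 0.0409 = 0.0229

0.023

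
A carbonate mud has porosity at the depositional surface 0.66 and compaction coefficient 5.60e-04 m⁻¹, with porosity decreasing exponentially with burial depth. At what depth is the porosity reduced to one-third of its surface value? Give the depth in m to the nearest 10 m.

1960 m

Working in km (1 km = 1000 m; k in km⁻¹ = k in m⁻¹ × 1000):
φ/φ₀ = 1/3 ⇒ exp(−k·d) = 1/3 ⇒ d = ln(3) / k
d = 1.0986 / 0.56 = 1.962 km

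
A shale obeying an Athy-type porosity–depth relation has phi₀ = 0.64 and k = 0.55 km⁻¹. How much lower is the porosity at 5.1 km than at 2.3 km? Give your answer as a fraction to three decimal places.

phi(2.3) = 0.64·e^(−0.55×2.3) = 0.1806
phi(5.1) = 0.64·e^(−0.55×5.1) = 0.0387
Δphi = 0.1806 − 0.0387 = 0.1419

0.142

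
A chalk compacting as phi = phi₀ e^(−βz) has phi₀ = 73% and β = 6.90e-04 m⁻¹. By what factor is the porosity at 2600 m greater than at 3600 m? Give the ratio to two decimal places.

1.99

Working in km (1 km = 1000 m; β in km⁻¹ = β in m⁻¹ × 1000):
phi(z₁)/phi(z₂) = e^(−β·z₁)/e^(−β·z₂) = e^{β(z₂−z₁)}
= exp(0.69 × 1) = exp(0.69) = 1.9937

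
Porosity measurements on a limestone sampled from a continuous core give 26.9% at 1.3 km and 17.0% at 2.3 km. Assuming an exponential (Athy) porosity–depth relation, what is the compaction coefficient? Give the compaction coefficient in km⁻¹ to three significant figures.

0.459 km⁻¹

Athy: n(d) = n₀ e^(−βd) ⇒ n₁/n₂ = e^{β(d₂−d₁)} ⇒ β = ln(n₁/n₂)/(d₂−d₁)
β = ln(0.269/0.17) / (2.3 − 1.3) = ln(1.582) / 1 = 0.4589 / 1 = 0.4589 km⁻¹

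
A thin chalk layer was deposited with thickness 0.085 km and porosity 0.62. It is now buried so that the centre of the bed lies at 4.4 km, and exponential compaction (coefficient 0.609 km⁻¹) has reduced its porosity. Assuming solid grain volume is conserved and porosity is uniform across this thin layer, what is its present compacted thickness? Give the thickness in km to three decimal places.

Porosity at 4.4 km: n = 0.62·exp(−0.609×4.4) = 0.0425
Solid-volume conservation: h(1−n) = h₀(1−n₀) ⇒ h = h₀·(1−n₀)/(1−n)
h = 0.085 × (1 − 0.62)/(1 − 0.0425) = 0.085 × 0.3969 = 0.0337 km

0.034 km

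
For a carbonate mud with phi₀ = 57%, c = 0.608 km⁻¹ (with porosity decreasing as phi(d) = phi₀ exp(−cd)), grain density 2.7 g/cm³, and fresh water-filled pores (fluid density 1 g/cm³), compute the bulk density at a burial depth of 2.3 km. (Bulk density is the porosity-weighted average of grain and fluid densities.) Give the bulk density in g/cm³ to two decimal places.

2.46 g/cm³

Porosity at depth: phi = 0.57·exp(−0.608×2.3) = 0.57×0.2470 = 0.1408
Bulk density: ρ_b = (1−phi)ρ_g + phi·ρ_f = 0.8592×2.7 + 0.1408×1
       = 2.320 + 0.141 = 2.461 g/cm³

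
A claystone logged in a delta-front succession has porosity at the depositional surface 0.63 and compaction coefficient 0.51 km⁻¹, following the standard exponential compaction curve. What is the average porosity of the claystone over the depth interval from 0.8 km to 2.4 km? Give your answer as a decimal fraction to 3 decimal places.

⟨phi⟩ = (1/(Z₂−Z₁)) ∫ phi₀ e^(−cZ) dZ = phi₀·(e^(−c·Z₁) − e^(−c·Z₂)) / (c·(Z₂−Z₁))
e^(−0.51×0.8) = 0.6650; e^(−0.51×2.4) = 0.2941
⟨phi⟩ = 0.63 × (0.6650 − 0.2941) / (0.51 × 1.6) = 0.63 × 0.4546 = 0.2864

0.286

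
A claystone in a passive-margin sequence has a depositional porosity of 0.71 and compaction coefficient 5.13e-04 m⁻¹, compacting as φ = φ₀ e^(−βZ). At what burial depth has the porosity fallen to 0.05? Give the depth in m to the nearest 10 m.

Working in km (1 km = 1000 m; β in km⁻¹ = β in m⁻¹ × 1000):
Invert Athy's law: Z = ln(φ₀/φ) / β
Z = ln(0.71/0.05) / 0.513 = ln(14.2) / 0.513 = 2.6532 / 0.513 = 5.172 km

5170 m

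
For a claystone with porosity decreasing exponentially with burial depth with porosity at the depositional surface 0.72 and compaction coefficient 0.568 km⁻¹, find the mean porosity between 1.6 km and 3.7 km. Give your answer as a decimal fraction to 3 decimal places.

⟨phi⟩ = (1/(Z₂−Z₁)) ∫ phi₀ e^(−cZ) dZ = phi₀·(e^(−c·Z₁) − e^(−c·Z₂)) / (c·(Z₂−Z₁))
e^(−0.568×1.6) = 0.4030; e^(−0.568×3.7) = 0.1223
⟨phi⟩ = 0.72 × (0.4030 − 0.1223) / (0.568 × 2.1) = 0.72 × 0.2354 = 0.1695

0.169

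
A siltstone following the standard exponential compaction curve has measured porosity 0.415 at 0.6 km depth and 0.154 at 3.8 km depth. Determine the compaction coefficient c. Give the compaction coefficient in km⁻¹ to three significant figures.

0.310 km⁻¹

Athy: n(d) = n₀ e^(−cd) ⇒ n₁/n₂ = e^{c(d₂−d₁)} ⇒ c = ln(n₁/n₂)/(d₂−d₁)
c = ln(0.415/0.154) / (3.8 − 0.6) = ln(2.695) / 3.2 = 0.9913 / 3.2 = 0.3098 km⁻¹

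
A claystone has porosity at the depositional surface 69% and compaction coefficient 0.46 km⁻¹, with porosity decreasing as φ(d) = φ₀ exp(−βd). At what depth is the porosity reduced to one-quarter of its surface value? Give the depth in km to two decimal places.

φ/φ₀ = 1/4 ⇒ exp(−β·d) = 1/4 ⇒ d = ln(4) / β
d = 1.3863 / 0.46 = 3.014 km

3.01 km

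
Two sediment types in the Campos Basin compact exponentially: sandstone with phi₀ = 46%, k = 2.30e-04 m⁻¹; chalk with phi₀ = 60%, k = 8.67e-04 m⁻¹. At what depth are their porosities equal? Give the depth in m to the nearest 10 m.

420 m

Working in km (1 km = 1000 m; k in km⁻¹ = k in m⁻¹ × 1000):
Set phi₀ₐ e^(−kₐz) = phi₀ᵦ e^(−kᵦz) ⇒ ln(phi₀ₐ/phi₀ᵦ) = (kₐ − kᵦ)·z
z = ln(0.46/0.6) / (0.23 − 0.867) = -0.2657 / -0.637 = 0.417 km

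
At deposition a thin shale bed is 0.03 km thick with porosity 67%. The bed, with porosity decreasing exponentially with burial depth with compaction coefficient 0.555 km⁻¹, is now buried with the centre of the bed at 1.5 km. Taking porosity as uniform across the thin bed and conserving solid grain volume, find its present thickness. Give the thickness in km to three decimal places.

0.014 km

Porosity at 1.5 km: φ = 0.67·exp(−0.555×1.5) = 0.2914
Solid-volume conservation: h(1−φ) = h₀(1−φ₀) ⇒ h = h₀·(1−φ₀)/(1−φ)
h = 0.03 × (1 − 0.67)/(1 − 0.2914) = 0.03 × 0.4657 = 0.0140 km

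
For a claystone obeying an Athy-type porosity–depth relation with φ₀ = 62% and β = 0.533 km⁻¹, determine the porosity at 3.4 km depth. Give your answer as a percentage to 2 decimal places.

φ = φ₀·exp(−β·Z) = 0.62 × exp(−0.533 × 3.4) = 0.62 × exp(−1.812)
  = 0.62 × 0.1633 = 0.1012

10.12%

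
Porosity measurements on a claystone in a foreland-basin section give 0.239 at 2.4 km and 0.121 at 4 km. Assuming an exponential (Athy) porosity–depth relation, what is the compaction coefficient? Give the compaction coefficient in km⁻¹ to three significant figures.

Athy: n(z) = n₀ e^(−kz) ⇒ n₁/n₂ = e^{k(z₂−z₁)} ⇒ k = ln(n₁/n₂)/(z₂−z₁)
k = ln(0.239/0.121) / (4 − 2.4) = ln(1.975) / 1.6 = 0.6807 / 1.6 = 0.4254 km⁻¹

0.425 km⁻¹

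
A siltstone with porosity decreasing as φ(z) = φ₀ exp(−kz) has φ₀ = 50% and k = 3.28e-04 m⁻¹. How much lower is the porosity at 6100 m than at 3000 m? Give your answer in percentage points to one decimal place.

Working in km (1 km = 1000 m; k in km⁻¹ = k in m⁻¹ × 1000):
φ(3) = 0.5·e^(−0.328×3) = 0.1869
φ(6.1) = 0.5·e^(−0.328×6.1) = 0.0676
Δφ = 0.1869 − 0.0676 = 0.1193

11.9 percentage points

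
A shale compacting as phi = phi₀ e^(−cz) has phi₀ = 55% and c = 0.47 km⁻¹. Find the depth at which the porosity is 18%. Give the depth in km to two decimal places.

2.38 km

Invert Athy's law: z = ln(phi₀/phi) / c
z = ln(0.55/0.18) / 0.47 = ln(3.056) / 0.47 = 1.1170 / 0.47 = 2.377 km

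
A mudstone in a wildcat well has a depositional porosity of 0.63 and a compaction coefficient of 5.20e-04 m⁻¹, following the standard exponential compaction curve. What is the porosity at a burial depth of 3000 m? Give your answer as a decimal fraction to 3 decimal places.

Working in km (1 km = 1000 m; β in km⁻¹ = β in m⁻¹ × 1000):
phi = phi₀·exp(−β·z) = 0.63 × exp(−0.52 × 3) = 0.63 × exp(−1.56)
  = 0.63 × 0.2101 = 0.1324

0.132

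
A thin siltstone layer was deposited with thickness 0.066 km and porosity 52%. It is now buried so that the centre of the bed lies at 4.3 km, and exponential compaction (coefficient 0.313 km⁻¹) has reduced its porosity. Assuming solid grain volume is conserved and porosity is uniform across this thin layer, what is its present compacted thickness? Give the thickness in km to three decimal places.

0.037 km

Porosity at 4.3 km: phi = 0.52·exp(−0.313×4.3) = 0.1354
Solid-volume conservation: h(1−phi) = h₀(1−phi₀) ⇒ h = h₀·(1−phi₀)/(1−phi)
h = 0.066 × (1 − 0.52)/(1 − 0.1354) = 0.066 × 0.5551 = 0.0366 km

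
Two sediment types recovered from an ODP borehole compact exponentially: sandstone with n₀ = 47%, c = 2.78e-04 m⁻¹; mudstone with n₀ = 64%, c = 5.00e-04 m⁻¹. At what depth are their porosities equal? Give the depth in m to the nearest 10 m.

Working in km (1 km = 1000 m; c in km⁻¹ = c in m⁻¹ × 1000):
Set n₀ₐ e^(−cₐd) = n₀ᵦ e^(−cᵦd) ⇒ ln(n₀ₐ/n₀ᵦ) = (cₐ − cᵦ)·d
d = ln(0.47/0.64) / (0.278 − 0.5) = -0.3087 / -0.222 = 1.391 km

1390 m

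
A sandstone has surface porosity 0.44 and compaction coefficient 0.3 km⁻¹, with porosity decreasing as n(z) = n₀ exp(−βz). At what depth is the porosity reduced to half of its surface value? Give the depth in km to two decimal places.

2.31 km

n/n₀ = 1/2 ⇒ exp(−β·z) = 1/2 ⇒ z = ln(2) / β
z = 0.6931 / 0.3 = 2.310 km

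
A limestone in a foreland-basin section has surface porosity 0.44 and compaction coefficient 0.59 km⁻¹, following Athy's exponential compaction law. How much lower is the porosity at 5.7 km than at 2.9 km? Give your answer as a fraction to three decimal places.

0.064

n(2.9) = 0.44·e^(−0.59×2.9) = 0.0795
n(5.7) = 0.44·e^(−0.59×5.7) = 0.0152
Δn = 0.0795 − 0.0152 = 0.0643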